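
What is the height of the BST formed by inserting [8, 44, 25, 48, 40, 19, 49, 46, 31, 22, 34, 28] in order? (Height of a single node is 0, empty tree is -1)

Insertion order: [8, 44, 25, 48, 40, 19, 49, 46, 31, 22, 34, 28]
Tree (level-order array): [8, None, 44, 25, 48, 19, 40, 46, 49, None, 22, 31, None, None, None, None, None, None, None, 28, 34]
Compute height bottom-up (empty subtree = -1):
  height(22) = 1 + max(-1, -1) = 0
  height(19) = 1 + max(-1, 0) = 1
  height(28) = 1 + max(-1, -1) = 0
  height(34) = 1 + max(-1, -1) = 0
  height(31) = 1 + max(0, 0) = 1
  height(40) = 1 + max(1, -1) = 2
  height(25) = 1 + max(1, 2) = 3
  height(46) = 1 + max(-1, -1) = 0
  height(49) = 1 + max(-1, -1) = 0
  height(48) = 1 + max(0, 0) = 1
  height(44) = 1 + max(3, 1) = 4
  height(8) = 1 + max(-1, 4) = 5
Height = 5


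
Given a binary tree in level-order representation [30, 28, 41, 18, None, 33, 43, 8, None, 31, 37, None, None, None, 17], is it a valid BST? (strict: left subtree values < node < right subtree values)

Level-order array: [30, 28, 41, 18, None, 33, 43, 8, None, 31, 37, None, None, None, 17]
Validate using subtree bounds (lo, hi): at each node, require lo < value < hi,
then recurse left with hi=value and right with lo=value.
Preorder trace (stopping at first violation):
  at node 30 with bounds (-inf, +inf): OK
  at node 28 with bounds (-inf, 30): OK
  at node 18 with bounds (-inf, 28): OK
  at node 8 with bounds (-inf, 18): OK
  at node 17 with bounds (8, 18): OK
  at node 41 with bounds (30, +inf): OK
  at node 33 with bounds (30, 41): OK
  at node 31 with bounds (30, 33): OK
  at node 37 with bounds (33, 41): OK
  at node 43 with bounds (41, +inf): OK
No violation found at any node.
Result: Valid BST


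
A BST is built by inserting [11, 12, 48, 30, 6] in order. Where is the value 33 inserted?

Starting tree (level order): [11, 6, 12, None, None, None, 48, 30]
Insertion path: 11 -> 12 -> 48 -> 30
Result: insert 33 as right child of 30
Final tree (level order): [11, 6, 12, None, None, None, 48, 30, None, None, 33]


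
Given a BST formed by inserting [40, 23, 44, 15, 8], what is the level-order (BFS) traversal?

Tree insertion order: [40, 23, 44, 15, 8]
Tree (level-order array): [40, 23, 44, 15, None, None, None, 8]
BFS from the root, enqueuing left then right child of each popped node:
  queue [40] -> pop 40, enqueue [23, 44], visited so far: [40]
  queue [23, 44] -> pop 23, enqueue [15], visited so far: [40, 23]
  queue [44, 15] -> pop 44, enqueue [none], visited so far: [40, 23, 44]
  queue [15] -> pop 15, enqueue [8], visited so far: [40, 23, 44, 15]
  queue [8] -> pop 8, enqueue [none], visited so far: [40, 23, 44, 15, 8]
Result: [40, 23, 44, 15, 8]


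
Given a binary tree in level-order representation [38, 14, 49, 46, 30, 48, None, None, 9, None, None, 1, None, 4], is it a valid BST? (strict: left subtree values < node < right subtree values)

Level-order array: [38, 14, 49, 46, 30, 48, None, None, 9, None, None, 1, None, 4]
Validate using subtree bounds (lo, hi): at each node, require lo < value < hi,
then recurse left with hi=value and right with lo=value.
Preorder trace (stopping at first violation):
  at node 38 with bounds (-inf, +inf): OK
  at node 14 with bounds (-inf, 38): OK
  at node 46 with bounds (-inf, 14): VIOLATION
Node 46 violates its bound: not (-inf < 46 < 14).
Result: Not a valid BST


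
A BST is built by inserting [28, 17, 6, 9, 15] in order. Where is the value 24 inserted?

Starting tree (level order): [28, 17, None, 6, None, None, 9, None, 15]
Insertion path: 28 -> 17
Result: insert 24 as right child of 17
Final tree (level order): [28, 17, None, 6, 24, None, 9, None, None, None, 15]


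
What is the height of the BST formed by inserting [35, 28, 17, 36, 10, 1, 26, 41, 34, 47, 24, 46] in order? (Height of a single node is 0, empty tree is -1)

Insertion order: [35, 28, 17, 36, 10, 1, 26, 41, 34, 47, 24, 46]
Tree (level-order array): [35, 28, 36, 17, 34, None, 41, 10, 26, None, None, None, 47, 1, None, 24, None, 46]
Compute height bottom-up (empty subtree = -1):
  height(1) = 1 + max(-1, -1) = 0
  height(10) = 1 + max(0, -1) = 1
  height(24) = 1 + max(-1, -1) = 0
  height(26) = 1 + max(0, -1) = 1
  height(17) = 1 + max(1, 1) = 2
  height(34) = 1 + max(-1, -1) = 0
  height(28) = 1 + max(2, 0) = 3
  height(46) = 1 + max(-1, -1) = 0
  height(47) = 1 + max(0, -1) = 1
  height(41) = 1 + max(-1, 1) = 2
  height(36) = 1 + max(-1, 2) = 3
  height(35) = 1 + max(3, 3) = 4
Height = 4


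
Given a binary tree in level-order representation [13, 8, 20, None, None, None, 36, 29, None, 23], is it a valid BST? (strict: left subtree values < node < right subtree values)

Level-order array: [13, 8, 20, None, None, None, 36, 29, None, 23]
Validate using subtree bounds (lo, hi): at each node, require lo < value < hi,
then recurse left with hi=value and right with lo=value.
Preorder trace (stopping at first violation):
  at node 13 with bounds (-inf, +inf): OK
  at node 8 with bounds (-inf, 13): OK
  at node 20 with bounds (13, +inf): OK
  at node 36 with bounds (20, +inf): OK
  at node 29 with bounds (20, 36): OK
  at node 23 with bounds (20, 29): OK
No violation found at any node.
Result: Valid BST


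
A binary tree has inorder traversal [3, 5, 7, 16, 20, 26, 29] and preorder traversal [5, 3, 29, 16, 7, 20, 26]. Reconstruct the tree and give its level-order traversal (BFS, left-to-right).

Inorder:  [3, 5, 7, 16, 20, 26, 29]
Preorder: [5, 3, 29, 16, 7, 20, 26]
Algorithm: preorder visits root first, so consume preorder in order;
for each root, split the current inorder slice at that value into
left-subtree inorder and right-subtree inorder, then recurse.
Recursive splits:
  root=5; inorder splits into left=[3], right=[7, 16, 20, 26, 29]
  root=3; inorder splits into left=[], right=[]
  root=29; inorder splits into left=[7, 16, 20, 26], right=[]
  root=16; inorder splits into left=[7], right=[20, 26]
  root=7; inorder splits into left=[], right=[]
  root=20; inorder splits into left=[], right=[26]
  root=26; inorder splits into left=[], right=[]
Reconstructed level-order: [5, 3, 29, 16, 7, 20, 26]


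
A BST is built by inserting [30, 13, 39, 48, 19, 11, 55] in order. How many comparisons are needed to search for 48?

Search path for 48: 30 -> 39 -> 48
Found: True
Comparisons: 3


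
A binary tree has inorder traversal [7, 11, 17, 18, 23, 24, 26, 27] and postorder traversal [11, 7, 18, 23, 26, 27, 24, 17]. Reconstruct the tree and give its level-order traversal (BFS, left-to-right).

Inorder:   [7, 11, 17, 18, 23, 24, 26, 27]
Postorder: [11, 7, 18, 23, 26, 27, 24, 17]
Algorithm: postorder visits root last, so walk postorder right-to-left;
each value is the root of the current inorder slice — split it at that
value, recurse on the right subtree first, then the left.
Recursive splits:
  root=17; inorder splits into left=[7, 11], right=[18, 23, 24, 26, 27]
  root=24; inorder splits into left=[18, 23], right=[26, 27]
  root=27; inorder splits into left=[26], right=[]
  root=26; inorder splits into left=[], right=[]
  root=23; inorder splits into left=[18], right=[]
  root=18; inorder splits into left=[], right=[]
  root=7; inorder splits into left=[], right=[11]
  root=11; inorder splits into left=[], right=[]
Reconstructed level-order: [17, 7, 24, 11, 23, 27, 18, 26]


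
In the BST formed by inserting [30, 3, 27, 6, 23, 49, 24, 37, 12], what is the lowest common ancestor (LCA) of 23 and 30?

Tree insertion order: [30, 3, 27, 6, 23, 49, 24, 37, 12]
Tree (level-order array): [30, 3, 49, None, 27, 37, None, 6, None, None, None, None, 23, 12, 24]
In a BST, the LCA of p=23, q=30 is the first node v on the
root-to-leaf path with p <= v <= q (go left if both < v, right if both > v).
Walk from root:
  at 30: 23 <= 30 <= 30, this is the LCA
LCA = 30


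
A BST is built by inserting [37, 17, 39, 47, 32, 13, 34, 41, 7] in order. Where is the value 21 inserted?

Starting tree (level order): [37, 17, 39, 13, 32, None, 47, 7, None, None, 34, 41]
Insertion path: 37 -> 17 -> 32
Result: insert 21 as left child of 32
Final tree (level order): [37, 17, 39, 13, 32, None, 47, 7, None, 21, 34, 41]


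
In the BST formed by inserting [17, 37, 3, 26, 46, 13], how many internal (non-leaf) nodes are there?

Tree built from: [17, 37, 3, 26, 46, 13]
Tree (level-order array): [17, 3, 37, None, 13, 26, 46]
Rule: An internal node has at least one child.
Per-node child counts:
  node 17: 2 child(ren)
  node 3: 1 child(ren)
  node 13: 0 child(ren)
  node 37: 2 child(ren)
  node 26: 0 child(ren)
  node 46: 0 child(ren)
Matching nodes: [17, 3, 37]
Count of internal (non-leaf) nodes: 3


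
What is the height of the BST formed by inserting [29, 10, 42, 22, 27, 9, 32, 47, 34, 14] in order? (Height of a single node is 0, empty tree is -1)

Insertion order: [29, 10, 42, 22, 27, 9, 32, 47, 34, 14]
Tree (level-order array): [29, 10, 42, 9, 22, 32, 47, None, None, 14, 27, None, 34]
Compute height bottom-up (empty subtree = -1):
  height(9) = 1 + max(-1, -1) = 0
  height(14) = 1 + max(-1, -1) = 0
  height(27) = 1 + max(-1, -1) = 0
  height(22) = 1 + max(0, 0) = 1
  height(10) = 1 + max(0, 1) = 2
  height(34) = 1 + max(-1, -1) = 0
  height(32) = 1 + max(-1, 0) = 1
  height(47) = 1 + max(-1, -1) = 0
  height(42) = 1 + max(1, 0) = 2
  height(29) = 1 + max(2, 2) = 3
Height = 3


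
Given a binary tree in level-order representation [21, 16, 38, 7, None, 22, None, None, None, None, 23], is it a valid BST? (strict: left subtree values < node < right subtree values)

Level-order array: [21, 16, 38, 7, None, 22, None, None, None, None, 23]
Validate using subtree bounds (lo, hi): at each node, require lo < value < hi,
then recurse left with hi=value and right with lo=value.
Preorder trace (stopping at first violation):
  at node 21 with bounds (-inf, +inf): OK
  at node 16 with bounds (-inf, 21): OK
  at node 7 with bounds (-inf, 16): OK
  at node 38 with bounds (21, +inf): OK
  at node 22 with bounds (21, 38): OK
  at node 23 with bounds (22, 38): OK
No violation found at any node.
Result: Valid BST


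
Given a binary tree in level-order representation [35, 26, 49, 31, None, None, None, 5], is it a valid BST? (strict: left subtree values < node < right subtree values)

Level-order array: [35, 26, 49, 31, None, None, None, 5]
Validate using subtree bounds (lo, hi): at each node, require lo < value < hi,
then recurse left with hi=value and right with lo=value.
Preorder trace (stopping at first violation):
  at node 35 with bounds (-inf, +inf): OK
  at node 26 with bounds (-inf, 35): OK
  at node 31 with bounds (-inf, 26): VIOLATION
Node 31 violates its bound: not (-inf < 31 < 26).
Result: Not a valid BST


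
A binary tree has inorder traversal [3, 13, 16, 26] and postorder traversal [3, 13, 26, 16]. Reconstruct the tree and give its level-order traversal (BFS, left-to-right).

Inorder:   [3, 13, 16, 26]
Postorder: [3, 13, 26, 16]
Algorithm: postorder visits root last, so walk postorder right-to-left;
each value is the root of the current inorder slice — split it at that
value, recurse on the right subtree first, then the left.
Recursive splits:
  root=16; inorder splits into left=[3, 13], right=[26]
  root=26; inorder splits into left=[], right=[]
  root=13; inorder splits into left=[3], right=[]
  root=3; inorder splits into left=[], right=[]
Reconstructed level-order: [16, 13, 26, 3]


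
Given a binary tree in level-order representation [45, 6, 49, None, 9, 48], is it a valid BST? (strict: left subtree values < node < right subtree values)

Level-order array: [45, 6, 49, None, 9, 48]
Validate using subtree bounds (lo, hi): at each node, require lo < value < hi,
then recurse left with hi=value and right with lo=value.
Preorder trace (stopping at first violation):
  at node 45 with bounds (-inf, +inf): OK
  at node 6 with bounds (-inf, 45): OK
  at node 9 with bounds (6, 45): OK
  at node 49 with bounds (45, +inf): OK
  at node 48 with bounds (45, 49): OK
No violation found at any node.
Result: Valid BST


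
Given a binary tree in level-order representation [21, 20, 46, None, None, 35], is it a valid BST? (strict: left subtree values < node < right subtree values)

Level-order array: [21, 20, 46, None, None, 35]
Validate using subtree bounds (lo, hi): at each node, require lo < value < hi,
then recurse left with hi=value and right with lo=value.
Preorder trace (stopping at first violation):
  at node 21 with bounds (-inf, +inf): OK
  at node 20 with bounds (-inf, 21): OK
  at node 46 with bounds (21, +inf): OK
  at node 35 with bounds (21, 46): OK
No violation found at any node.
Result: Valid BST


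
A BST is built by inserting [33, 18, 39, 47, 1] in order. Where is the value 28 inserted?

Starting tree (level order): [33, 18, 39, 1, None, None, 47]
Insertion path: 33 -> 18
Result: insert 28 as right child of 18
Final tree (level order): [33, 18, 39, 1, 28, None, 47]


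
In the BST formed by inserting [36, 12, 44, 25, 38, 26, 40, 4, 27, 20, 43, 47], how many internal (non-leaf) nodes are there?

Tree built from: [36, 12, 44, 25, 38, 26, 40, 4, 27, 20, 43, 47]
Tree (level-order array): [36, 12, 44, 4, 25, 38, 47, None, None, 20, 26, None, 40, None, None, None, None, None, 27, None, 43]
Rule: An internal node has at least one child.
Per-node child counts:
  node 36: 2 child(ren)
  node 12: 2 child(ren)
  node 4: 0 child(ren)
  node 25: 2 child(ren)
  node 20: 0 child(ren)
  node 26: 1 child(ren)
  node 27: 0 child(ren)
  node 44: 2 child(ren)
  node 38: 1 child(ren)
  node 40: 1 child(ren)
  node 43: 0 child(ren)
  node 47: 0 child(ren)
Matching nodes: [36, 12, 25, 26, 44, 38, 40]
Count of internal (non-leaf) nodes: 7


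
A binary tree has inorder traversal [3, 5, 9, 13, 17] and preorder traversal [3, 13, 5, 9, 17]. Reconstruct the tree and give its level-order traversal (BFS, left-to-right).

Inorder:  [3, 5, 9, 13, 17]
Preorder: [3, 13, 5, 9, 17]
Algorithm: preorder visits root first, so consume preorder in order;
for each root, split the current inorder slice at that value into
left-subtree inorder and right-subtree inorder, then recurse.
Recursive splits:
  root=3; inorder splits into left=[], right=[5, 9, 13, 17]
  root=13; inorder splits into left=[5, 9], right=[17]
  root=5; inorder splits into left=[], right=[9]
  root=9; inorder splits into left=[], right=[]
  root=17; inorder splits into left=[], right=[]
Reconstructed level-order: [3, 13, 5, 17, 9]


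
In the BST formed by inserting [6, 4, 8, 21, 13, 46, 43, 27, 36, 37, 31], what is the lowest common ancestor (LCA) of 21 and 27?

Tree insertion order: [6, 4, 8, 21, 13, 46, 43, 27, 36, 37, 31]
Tree (level-order array): [6, 4, 8, None, None, None, 21, 13, 46, None, None, 43, None, 27, None, None, 36, 31, 37]
In a BST, the LCA of p=21, q=27 is the first node v on the
root-to-leaf path with p <= v <= q (go left if both < v, right if both > v).
Walk from root:
  at 6: both 21 and 27 > 6, go right
  at 8: both 21 and 27 > 8, go right
  at 21: 21 <= 21 <= 27, this is the LCA
LCA = 21


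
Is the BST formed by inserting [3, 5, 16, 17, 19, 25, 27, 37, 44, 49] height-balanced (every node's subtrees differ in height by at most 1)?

Tree (level-order array): [3, None, 5, None, 16, None, 17, None, 19, None, 25, None, 27, None, 37, None, 44, None, 49]
Definition: a tree is height-balanced if, at every node, |h(left) - h(right)| <= 1 (empty subtree has height -1).
Bottom-up per-node check:
  node 49: h_left=-1, h_right=-1, diff=0 [OK], height=0
  node 44: h_left=-1, h_right=0, diff=1 [OK], height=1
  node 37: h_left=-1, h_right=1, diff=2 [FAIL (|-1-1|=2 > 1)], height=2
  node 27: h_left=-1, h_right=2, diff=3 [FAIL (|-1-2|=3 > 1)], height=3
  node 25: h_left=-1, h_right=3, diff=4 [FAIL (|-1-3|=4 > 1)], height=4
  node 19: h_left=-1, h_right=4, diff=5 [FAIL (|-1-4|=5 > 1)], height=5
  node 17: h_left=-1, h_right=5, diff=6 [FAIL (|-1-5|=6 > 1)], height=6
  node 16: h_left=-1, h_right=6, diff=7 [FAIL (|-1-6|=7 > 1)], height=7
  node 5: h_left=-1, h_right=7, diff=8 [FAIL (|-1-7|=8 > 1)], height=8
  node 3: h_left=-1, h_right=8, diff=9 [FAIL (|-1-8|=9 > 1)], height=9
Node 37 violates the condition: |-1 - 1| = 2 > 1.
Result: Not balanced


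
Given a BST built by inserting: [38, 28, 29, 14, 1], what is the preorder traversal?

Tree insertion order: [38, 28, 29, 14, 1]
Tree (level-order array): [38, 28, None, 14, 29, 1]
Preorder traversal: [38, 28, 14, 1, 29]


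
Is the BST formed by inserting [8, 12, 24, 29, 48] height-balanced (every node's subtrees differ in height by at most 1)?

Tree (level-order array): [8, None, 12, None, 24, None, 29, None, 48]
Definition: a tree is height-balanced if, at every node, |h(left) - h(right)| <= 1 (empty subtree has height -1).
Bottom-up per-node check:
  node 48: h_left=-1, h_right=-1, diff=0 [OK], height=0
  node 29: h_left=-1, h_right=0, diff=1 [OK], height=1
  node 24: h_left=-1, h_right=1, diff=2 [FAIL (|-1-1|=2 > 1)], height=2
  node 12: h_left=-1, h_right=2, diff=3 [FAIL (|-1-2|=3 > 1)], height=3
  node 8: h_left=-1, h_right=3, diff=4 [FAIL (|-1-3|=4 > 1)], height=4
Node 24 violates the condition: |-1 - 1| = 2 > 1.
Result: Not balanced


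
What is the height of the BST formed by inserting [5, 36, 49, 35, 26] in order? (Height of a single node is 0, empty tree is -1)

Insertion order: [5, 36, 49, 35, 26]
Tree (level-order array): [5, None, 36, 35, 49, 26]
Compute height bottom-up (empty subtree = -1):
  height(26) = 1 + max(-1, -1) = 0
  height(35) = 1 + max(0, -1) = 1
  height(49) = 1 + max(-1, -1) = 0
  height(36) = 1 + max(1, 0) = 2
  height(5) = 1 + max(-1, 2) = 3
Height = 3


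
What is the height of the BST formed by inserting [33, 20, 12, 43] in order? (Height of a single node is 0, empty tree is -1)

Insertion order: [33, 20, 12, 43]
Tree (level-order array): [33, 20, 43, 12]
Compute height bottom-up (empty subtree = -1):
  height(12) = 1 + max(-1, -1) = 0
  height(20) = 1 + max(0, -1) = 1
  height(43) = 1 + max(-1, -1) = 0
  height(33) = 1 + max(1, 0) = 2
Height = 2


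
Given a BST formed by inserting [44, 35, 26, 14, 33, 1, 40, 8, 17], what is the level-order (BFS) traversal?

Tree insertion order: [44, 35, 26, 14, 33, 1, 40, 8, 17]
Tree (level-order array): [44, 35, None, 26, 40, 14, 33, None, None, 1, 17, None, None, None, 8]
BFS from the root, enqueuing left then right child of each popped node:
  queue [44] -> pop 44, enqueue [35], visited so far: [44]
  queue [35] -> pop 35, enqueue [26, 40], visited so far: [44, 35]
  queue [26, 40] -> pop 26, enqueue [14, 33], visited so far: [44, 35, 26]
  queue [40, 14, 33] -> pop 40, enqueue [none], visited so far: [44, 35, 26, 40]
  queue [14, 33] -> pop 14, enqueue [1, 17], visited so far: [44, 35, 26, 40, 14]
  queue [33, 1, 17] -> pop 33, enqueue [none], visited so far: [44, 35, 26, 40, 14, 33]
  queue [1, 17] -> pop 1, enqueue [8], visited so far: [44, 35, 26, 40, 14, 33, 1]
  queue [17, 8] -> pop 17, enqueue [none], visited so far: [44, 35, 26, 40, 14, 33, 1, 17]
  queue [8] -> pop 8, enqueue [none], visited so far: [44, 35, 26, 40, 14, 33, 1, 17, 8]
Result: [44, 35, 26, 40, 14, 33, 1, 17, 8]


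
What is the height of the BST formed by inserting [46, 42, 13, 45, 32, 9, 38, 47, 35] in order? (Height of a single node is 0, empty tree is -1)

Insertion order: [46, 42, 13, 45, 32, 9, 38, 47, 35]
Tree (level-order array): [46, 42, 47, 13, 45, None, None, 9, 32, None, None, None, None, None, 38, 35]
Compute height bottom-up (empty subtree = -1):
  height(9) = 1 + max(-1, -1) = 0
  height(35) = 1 + max(-1, -1) = 0
  height(38) = 1 + max(0, -1) = 1
  height(32) = 1 + max(-1, 1) = 2
  height(13) = 1 + max(0, 2) = 3
  height(45) = 1 + max(-1, -1) = 0
  height(42) = 1 + max(3, 0) = 4
  height(47) = 1 + max(-1, -1) = 0
  height(46) = 1 + max(4, 0) = 5
Height = 5


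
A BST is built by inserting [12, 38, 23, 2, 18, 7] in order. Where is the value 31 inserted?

Starting tree (level order): [12, 2, 38, None, 7, 23, None, None, None, 18]
Insertion path: 12 -> 38 -> 23
Result: insert 31 as right child of 23
Final tree (level order): [12, 2, 38, None, 7, 23, None, None, None, 18, 31]


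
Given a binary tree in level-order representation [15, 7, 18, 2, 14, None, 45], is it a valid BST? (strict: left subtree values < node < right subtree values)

Level-order array: [15, 7, 18, 2, 14, None, 45]
Validate using subtree bounds (lo, hi): at each node, require lo < value < hi,
then recurse left with hi=value and right with lo=value.
Preorder trace (stopping at first violation):
  at node 15 with bounds (-inf, +inf): OK
  at node 7 with bounds (-inf, 15): OK
  at node 2 with bounds (-inf, 7): OK
  at node 14 with bounds (7, 15): OK
  at node 18 with bounds (15, +inf): OK
  at node 45 with bounds (18, +inf): OK
No violation found at any node.
Result: Valid BST


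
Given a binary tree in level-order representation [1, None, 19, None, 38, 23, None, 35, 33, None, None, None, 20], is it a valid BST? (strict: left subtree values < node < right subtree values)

Level-order array: [1, None, 19, None, 38, 23, None, 35, 33, None, None, None, 20]
Validate using subtree bounds (lo, hi): at each node, require lo < value < hi,
then recurse left with hi=value and right with lo=value.
Preorder trace (stopping at first violation):
  at node 1 with bounds (-inf, +inf): OK
  at node 19 with bounds (1, +inf): OK
  at node 38 with bounds (19, +inf): OK
  at node 23 with bounds (19, 38): OK
  at node 35 with bounds (19, 23): VIOLATION
Node 35 violates its bound: not (19 < 35 < 23).
Result: Not a valid BST


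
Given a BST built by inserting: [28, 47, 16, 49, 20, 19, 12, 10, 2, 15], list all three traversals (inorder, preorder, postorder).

Tree insertion order: [28, 47, 16, 49, 20, 19, 12, 10, 2, 15]
Tree (level-order array): [28, 16, 47, 12, 20, None, 49, 10, 15, 19, None, None, None, 2]
Inorder (L, root, R): [2, 10, 12, 15, 16, 19, 20, 28, 47, 49]
Preorder (root, L, R): [28, 16, 12, 10, 2, 15, 20, 19, 47, 49]
Postorder (L, R, root): [2, 10, 15, 12, 19, 20, 16, 49, 47, 28]


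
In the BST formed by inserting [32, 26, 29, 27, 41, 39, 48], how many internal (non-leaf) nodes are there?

Tree built from: [32, 26, 29, 27, 41, 39, 48]
Tree (level-order array): [32, 26, 41, None, 29, 39, 48, 27]
Rule: An internal node has at least one child.
Per-node child counts:
  node 32: 2 child(ren)
  node 26: 1 child(ren)
  node 29: 1 child(ren)
  node 27: 0 child(ren)
  node 41: 2 child(ren)
  node 39: 0 child(ren)
  node 48: 0 child(ren)
Matching nodes: [32, 26, 29, 41]
Count of internal (non-leaf) nodes: 4


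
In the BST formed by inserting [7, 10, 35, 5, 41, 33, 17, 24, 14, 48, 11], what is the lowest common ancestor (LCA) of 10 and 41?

Tree insertion order: [7, 10, 35, 5, 41, 33, 17, 24, 14, 48, 11]
Tree (level-order array): [7, 5, 10, None, None, None, 35, 33, 41, 17, None, None, 48, 14, 24, None, None, 11]
In a BST, the LCA of p=10, q=41 is the first node v on the
root-to-leaf path with p <= v <= q (go left if both < v, right if both > v).
Walk from root:
  at 7: both 10 and 41 > 7, go right
  at 10: 10 <= 10 <= 41, this is the LCA
LCA = 10


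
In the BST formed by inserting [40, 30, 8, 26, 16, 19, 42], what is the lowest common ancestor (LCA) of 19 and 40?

Tree insertion order: [40, 30, 8, 26, 16, 19, 42]
Tree (level-order array): [40, 30, 42, 8, None, None, None, None, 26, 16, None, None, 19]
In a BST, the LCA of p=19, q=40 is the first node v on the
root-to-leaf path with p <= v <= q (go left if both < v, right if both > v).
Walk from root:
  at 40: 19 <= 40 <= 40, this is the LCA
LCA = 40


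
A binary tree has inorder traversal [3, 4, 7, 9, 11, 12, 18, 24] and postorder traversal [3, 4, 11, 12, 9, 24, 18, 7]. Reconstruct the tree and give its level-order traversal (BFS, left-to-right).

Inorder:   [3, 4, 7, 9, 11, 12, 18, 24]
Postorder: [3, 4, 11, 12, 9, 24, 18, 7]
Algorithm: postorder visits root last, so walk postorder right-to-left;
each value is the root of the current inorder slice — split it at that
value, recurse on the right subtree first, then the left.
Recursive splits:
  root=7; inorder splits into left=[3, 4], right=[9, 11, 12, 18, 24]
  root=18; inorder splits into left=[9, 11, 12], right=[24]
  root=24; inorder splits into left=[], right=[]
  root=9; inorder splits into left=[], right=[11, 12]
  root=12; inorder splits into left=[11], right=[]
  root=11; inorder splits into left=[], right=[]
  root=4; inorder splits into left=[3], right=[]
  root=3; inorder splits into left=[], right=[]
Reconstructed level-order: [7, 4, 18, 3, 9, 24, 12, 11]


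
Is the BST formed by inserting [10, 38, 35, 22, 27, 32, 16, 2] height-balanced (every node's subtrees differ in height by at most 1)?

Tree (level-order array): [10, 2, 38, None, None, 35, None, 22, None, 16, 27, None, None, None, 32]
Definition: a tree is height-balanced if, at every node, |h(left) - h(right)| <= 1 (empty subtree has height -1).
Bottom-up per-node check:
  node 2: h_left=-1, h_right=-1, diff=0 [OK], height=0
  node 16: h_left=-1, h_right=-1, diff=0 [OK], height=0
  node 32: h_left=-1, h_right=-1, diff=0 [OK], height=0
  node 27: h_left=-1, h_right=0, diff=1 [OK], height=1
  node 22: h_left=0, h_right=1, diff=1 [OK], height=2
  node 35: h_left=2, h_right=-1, diff=3 [FAIL (|2--1|=3 > 1)], height=3
  node 38: h_left=3, h_right=-1, diff=4 [FAIL (|3--1|=4 > 1)], height=4
  node 10: h_left=0, h_right=4, diff=4 [FAIL (|0-4|=4 > 1)], height=5
Node 35 violates the condition: |2 - -1| = 3 > 1.
Result: Not balanced


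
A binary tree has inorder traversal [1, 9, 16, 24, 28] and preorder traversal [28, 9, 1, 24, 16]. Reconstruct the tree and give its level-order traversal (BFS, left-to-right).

Inorder:  [1, 9, 16, 24, 28]
Preorder: [28, 9, 1, 24, 16]
Algorithm: preorder visits root first, so consume preorder in order;
for each root, split the current inorder slice at that value into
left-subtree inorder and right-subtree inorder, then recurse.
Recursive splits:
  root=28; inorder splits into left=[1, 9, 16, 24], right=[]
  root=9; inorder splits into left=[1], right=[16, 24]
  root=1; inorder splits into left=[], right=[]
  root=24; inorder splits into left=[16], right=[]
  root=16; inorder splits into left=[], right=[]
Reconstructed level-order: [28, 9, 1, 24, 16]


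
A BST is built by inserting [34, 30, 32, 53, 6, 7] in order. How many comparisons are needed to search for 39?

Search path for 39: 34 -> 53
Found: False
Comparisons: 2


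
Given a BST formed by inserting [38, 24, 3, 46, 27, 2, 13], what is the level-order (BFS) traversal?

Tree insertion order: [38, 24, 3, 46, 27, 2, 13]
Tree (level-order array): [38, 24, 46, 3, 27, None, None, 2, 13]
BFS from the root, enqueuing left then right child of each popped node:
  queue [38] -> pop 38, enqueue [24, 46], visited so far: [38]
  queue [24, 46] -> pop 24, enqueue [3, 27], visited so far: [38, 24]
  queue [46, 3, 27] -> pop 46, enqueue [none], visited so far: [38, 24, 46]
  queue [3, 27] -> pop 3, enqueue [2, 13], visited so far: [38, 24, 46, 3]
  queue [27, 2, 13] -> pop 27, enqueue [none], visited so far: [38, 24, 46, 3, 27]
  queue [2, 13] -> pop 2, enqueue [none], visited so far: [38, 24, 46, 3, 27, 2]
  queue [13] -> pop 13, enqueue [none], visited so far: [38, 24, 46, 3, 27, 2, 13]
Result: [38, 24, 46, 3, 27, 2, 13]


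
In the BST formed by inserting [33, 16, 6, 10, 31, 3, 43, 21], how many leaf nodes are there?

Tree built from: [33, 16, 6, 10, 31, 3, 43, 21]
Tree (level-order array): [33, 16, 43, 6, 31, None, None, 3, 10, 21]
Rule: A leaf has 0 children.
Per-node child counts:
  node 33: 2 child(ren)
  node 16: 2 child(ren)
  node 6: 2 child(ren)
  node 3: 0 child(ren)
  node 10: 0 child(ren)
  node 31: 1 child(ren)
  node 21: 0 child(ren)
  node 43: 0 child(ren)
Matching nodes: [3, 10, 21, 43]
Count of leaf nodes: 4


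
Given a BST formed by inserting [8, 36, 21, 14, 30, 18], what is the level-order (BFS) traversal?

Tree insertion order: [8, 36, 21, 14, 30, 18]
Tree (level-order array): [8, None, 36, 21, None, 14, 30, None, 18]
BFS from the root, enqueuing left then right child of each popped node:
  queue [8] -> pop 8, enqueue [36], visited so far: [8]
  queue [36] -> pop 36, enqueue [21], visited so far: [8, 36]
  queue [21] -> pop 21, enqueue [14, 30], visited so far: [8, 36, 21]
  queue [14, 30] -> pop 14, enqueue [18], visited so far: [8, 36, 21, 14]
  queue [30, 18] -> pop 30, enqueue [none], visited so far: [8, 36, 21, 14, 30]
  queue [18] -> pop 18, enqueue [none], visited so far: [8, 36, 21, 14, 30, 18]
Result: [8, 36, 21, 14, 30, 18]


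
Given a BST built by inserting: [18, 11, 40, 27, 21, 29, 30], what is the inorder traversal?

Tree insertion order: [18, 11, 40, 27, 21, 29, 30]
Tree (level-order array): [18, 11, 40, None, None, 27, None, 21, 29, None, None, None, 30]
Inorder traversal: [11, 18, 21, 27, 29, 30, 40]


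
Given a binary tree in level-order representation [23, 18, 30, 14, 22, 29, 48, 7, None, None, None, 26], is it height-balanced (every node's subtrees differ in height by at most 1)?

Tree (level-order array): [23, 18, 30, 14, 22, 29, 48, 7, None, None, None, 26]
Definition: a tree is height-balanced if, at every node, |h(left) - h(right)| <= 1 (empty subtree has height -1).
Bottom-up per-node check:
  node 7: h_left=-1, h_right=-1, diff=0 [OK], height=0
  node 14: h_left=0, h_right=-1, diff=1 [OK], height=1
  node 22: h_left=-1, h_right=-1, diff=0 [OK], height=0
  node 18: h_left=1, h_right=0, diff=1 [OK], height=2
  node 26: h_left=-1, h_right=-1, diff=0 [OK], height=0
  node 29: h_left=0, h_right=-1, diff=1 [OK], height=1
  node 48: h_left=-1, h_right=-1, diff=0 [OK], height=0
  node 30: h_left=1, h_right=0, diff=1 [OK], height=2
  node 23: h_left=2, h_right=2, diff=0 [OK], height=3
All nodes satisfy the balance condition.
Result: Balanced


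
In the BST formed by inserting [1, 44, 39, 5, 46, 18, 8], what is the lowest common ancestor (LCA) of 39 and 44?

Tree insertion order: [1, 44, 39, 5, 46, 18, 8]
Tree (level-order array): [1, None, 44, 39, 46, 5, None, None, None, None, 18, 8]
In a BST, the LCA of p=39, q=44 is the first node v on the
root-to-leaf path with p <= v <= q (go left if both < v, right if both > v).
Walk from root:
  at 1: both 39 and 44 > 1, go right
  at 44: 39 <= 44 <= 44, this is the LCA
LCA = 44


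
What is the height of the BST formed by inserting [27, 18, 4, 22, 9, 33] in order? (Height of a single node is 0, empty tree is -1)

Insertion order: [27, 18, 4, 22, 9, 33]
Tree (level-order array): [27, 18, 33, 4, 22, None, None, None, 9]
Compute height bottom-up (empty subtree = -1):
  height(9) = 1 + max(-1, -1) = 0
  height(4) = 1 + max(-1, 0) = 1
  height(22) = 1 + max(-1, -1) = 0
  height(18) = 1 + max(1, 0) = 2
  height(33) = 1 + max(-1, -1) = 0
  height(27) = 1 + max(2, 0) = 3
Height = 3


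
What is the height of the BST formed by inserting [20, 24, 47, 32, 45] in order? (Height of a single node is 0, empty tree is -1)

Insertion order: [20, 24, 47, 32, 45]
Tree (level-order array): [20, None, 24, None, 47, 32, None, None, 45]
Compute height bottom-up (empty subtree = -1):
  height(45) = 1 + max(-1, -1) = 0
  height(32) = 1 + max(-1, 0) = 1
  height(47) = 1 + max(1, -1) = 2
  height(24) = 1 + max(-1, 2) = 3
  height(20) = 1 + max(-1, 3) = 4
Height = 4


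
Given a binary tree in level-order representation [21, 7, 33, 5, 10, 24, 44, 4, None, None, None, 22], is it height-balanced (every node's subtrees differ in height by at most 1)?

Tree (level-order array): [21, 7, 33, 5, 10, 24, 44, 4, None, None, None, 22]
Definition: a tree is height-balanced if, at every node, |h(left) - h(right)| <= 1 (empty subtree has height -1).
Bottom-up per-node check:
  node 4: h_left=-1, h_right=-1, diff=0 [OK], height=0
  node 5: h_left=0, h_right=-1, diff=1 [OK], height=1
  node 10: h_left=-1, h_right=-1, diff=0 [OK], height=0
  node 7: h_left=1, h_right=0, diff=1 [OK], height=2
  node 22: h_left=-1, h_right=-1, diff=0 [OK], height=0
  node 24: h_left=0, h_right=-1, diff=1 [OK], height=1
  node 44: h_left=-1, h_right=-1, diff=0 [OK], height=0
  node 33: h_left=1, h_right=0, diff=1 [OK], height=2
  node 21: h_left=2, h_right=2, diff=0 [OK], height=3
All nodes satisfy the balance condition.
Result: Balanced


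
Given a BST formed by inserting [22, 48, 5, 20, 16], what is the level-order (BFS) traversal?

Tree insertion order: [22, 48, 5, 20, 16]
Tree (level-order array): [22, 5, 48, None, 20, None, None, 16]
BFS from the root, enqueuing left then right child of each popped node:
  queue [22] -> pop 22, enqueue [5, 48], visited so far: [22]
  queue [5, 48] -> pop 5, enqueue [20], visited so far: [22, 5]
  queue [48, 20] -> pop 48, enqueue [none], visited so far: [22, 5, 48]
  queue [20] -> pop 20, enqueue [16], visited so far: [22, 5, 48, 20]
  queue [16] -> pop 16, enqueue [none], visited so far: [22, 5, 48, 20, 16]
Result: [22, 5, 48, 20, 16]


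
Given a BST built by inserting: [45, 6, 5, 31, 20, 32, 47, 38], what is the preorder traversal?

Tree insertion order: [45, 6, 5, 31, 20, 32, 47, 38]
Tree (level-order array): [45, 6, 47, 5, 31, None, None, None, None, 20, 32, None, None, None, 38]
Preorder traversal: [45, 6, 5, 31, 20, 32, 38, 47]


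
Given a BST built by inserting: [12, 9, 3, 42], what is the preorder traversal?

Tree insertion order: [12, 9, 3, 42]
Tree (level-order array): [12, 9, 42, 3]
Preorder traversal: [12, 9, 3, 42]


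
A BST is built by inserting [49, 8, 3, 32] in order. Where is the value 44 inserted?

Starting tree (level order): [49, 8, None, 3, 32]
Insertion path: 49 -> 8 -> 32
Result: insert 44 as right child of 32
Final tree (level order): [49, 8, None, 3, 32, None, None, None, 44]


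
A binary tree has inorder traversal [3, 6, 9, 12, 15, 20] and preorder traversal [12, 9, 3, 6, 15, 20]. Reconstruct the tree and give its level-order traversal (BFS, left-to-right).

Inorder:  [3, 6, 9, 12, 15, 20]
Preorder: [12, 9, 3, 6, 15, 20]
Algorithm: preorder visits root first, so consume preorder in order;
for each root, split the current inorder slice at that value into
left-subtree inorder and right-subtree inorder, then recurse.
Recursive splits:
  root=12; inorder splits into left=[3, 6, 9], right=[15, 20]
  root=9; inorder splits into left=[3, 6], right=[]
  root=3; inorder splits into left=[], right=[6]
  root=6; inorder splits into left=[], right=[]
  root=15; inorder splits into left=[], right=[20]
  root=20; inorder splits into left=[], right=[]
Reconstructed level-order: [12, 9, 15, 3, 20, 6]


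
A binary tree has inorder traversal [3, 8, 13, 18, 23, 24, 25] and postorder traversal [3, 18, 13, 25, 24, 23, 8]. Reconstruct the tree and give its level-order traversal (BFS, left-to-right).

Inorder:   [3, 8, 13, 18, 23, 24, 25]
Postorder: [3, 18, 13, 25, 24, 23, 8]
Algorithm: postorder visits root last, so walk postorder right-to-left;
each value is the root of the current inorder slice — split it at that
value, recurse on the right subtree first, then the left.
Recursive splits:
  root=8; inorder splits into left=[3], right=[13, 18, 23, 24, 25]
  root=23; inorder splits into left=[13, 18], right=[24, 25]
  root=24; inorder splits into left=[], right=[25]
  root=25; inorder splits into left=[], right=[]
  root=13; inorder splits into left=[], right=[18]
  root=18; inorder splits into left=[], right=[]
  root=3; inorder splits into left=[], right=[]
Reconstructed level-order: [8, 3, 23, 13, 24, 18, 25]


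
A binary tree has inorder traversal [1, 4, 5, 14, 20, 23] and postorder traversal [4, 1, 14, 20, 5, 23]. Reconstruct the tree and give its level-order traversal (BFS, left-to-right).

Inorder:   [1, 4, 5, 14, 20, 23]
Postorder: [4, 1, 14, 20, 5, 23]
Algorithm: postorder visits root last, so walk postorder right-to-left;
each value is the root of the current inorder slice — split it at that
value, recurse on the right subtree first, then the left.
Recursive splits:
  root=23; inorder splits into left=[1, 4, 5, 14, 20], right=[]
  root=5; inorder splits into left=[1, 4], right=[14, 20]
  root=20; inorder splits into left=[14], right=[]
  root=14; inorder splits into left=[], right=[]
  root=1; inorder splits into left=[], right=[4]
  root=4; inorder splits into left=[], right=[]
Reconstructed level-order: [23, 5, 1, 20, 4, 14]


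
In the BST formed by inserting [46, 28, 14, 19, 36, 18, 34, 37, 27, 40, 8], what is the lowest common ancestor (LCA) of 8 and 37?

Tree insertion order: [46, 28, 14, 19, 36, 18, 34, 37, 27, 40, 8]
Tree (level-order array): [46, 28, None, 14, 36, 8, 19, 34, 37, None, None, 18, 27, None, None, None, 40]
In a BST, the LCA of p=8, q=37 is the first node v on the
root-to-leaf path with p <= v <= q (go left if both < v, right if both > v).
Walk from root:
  at 46: both 8 and 37 < 46, go left
  at 28: 8 <= 28 <= 37, this is the LCA
LCA = 28


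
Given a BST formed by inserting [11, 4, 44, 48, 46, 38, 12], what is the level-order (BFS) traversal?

Tree insertion order: [11, 4, 44, 48, 46, 38, 12]
Tree (level-order array): [11, 4, 44, None, None, 38, 48, 12, None, 46]
BFS from the root, enqueuing left then right child of each popped node:
  queue [11] -> pop 11, enqueue [4, 44], visited so far: [11]
  queue [4, 44] -> pop 4, enqueue [none], visited so far: [11, 4]
  queue [44] -> pop 44, enqueue [38, 48], visited so far: [11, 4, 44]
  queue [38, 48] -> pop 38, enqueue [12], visited so far: [11, 4, 44, 38]
  queue [48, 12] -> pop 48, enqueue [46], visited so far: [11, 4, 44, 38, 48]
  queue [12, 46] -> pop 12, enqueue [none], visited so far: [11, 4, 44, 38, 48, 12]
  queue [46] -> pop 46, enqueue [none], visited so far: [11, 4, 44, 38, 48, 12, 46]
Result: [11, 4, 44, 38, 48, 12, 46]


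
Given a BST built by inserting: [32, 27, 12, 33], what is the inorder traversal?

Tree insertion order: [32, 27, 12, 33]
Tree (level-order array): [32, 27, 33, 12]
Inorder traversal: [12, 27, 32, 33]


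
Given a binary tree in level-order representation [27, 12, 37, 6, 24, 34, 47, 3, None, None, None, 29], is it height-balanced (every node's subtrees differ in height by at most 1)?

Tree (level-order array): [27, 12, 37, 6, 24, 34, 47, 3, None, None, None, 29]
Definition: a tree is height-balanced if, at every node, |h(left) - h(right)| <= 1 (empty subtree has height -1).
Bottom-up per-node check:
  node 3: h_left=-1, h_right=-1, diff=0 [OK], height=0
  node 6: h_left=0, h_right=-1, diff=1 [OK], height=1
  node 24: h_left=-1, h_right=-1, diff=0 [OK], height=0
  node 12: h_left=1, h_right=0, diff=1 [OK], height=2
  node 29: h_left=-1, h_right=-1, diff=0 [OK], height=0
  node 34: h_left=0, h_right=-1, diff=1 [OK], height=1
  node 47: h_left=-1, h_right=-1, diff=0 [OK], height=0
  node 37: h_left=1, h_right=0, diff=1 [OK], height=2
  node 27: h_left=2, h_right=2, diff=0 [OK], height=3
All nodes satisfy the balance condition.
Result: Balanced


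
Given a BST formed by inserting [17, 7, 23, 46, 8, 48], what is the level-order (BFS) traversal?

Tree insertion order: [17, 7, 23, 46, 8, 48]
Tree (level-order array): [17, 7, 23, None, 8, None, 46, None, None, None, 48]
BFS from the root, enqueuing left then right child of each popped node:
  queue [17] -> pop 17, enqueue [7, 23], visited so far: [17]
  queue [7, 23] -> pop 7, enqueue [8], visited so far: [17, 7]
  queue [23, 8] -> pop 23, enqueue [46], visited so far: [17, 7, 23]
  queue [8, 46] -> pop 8, enqueue [none], visited so far: [17, 7, 23, 8]
  queue [46] -> pop 46, enqueue [48], visited so far: [17, 7, 23, 8, 46]
  queue [48] -> pop 48, enqueue [none], visited so far: [17, 7, 23, 8, 46, 48]
Result: [17, 7, 23, 8, 46, 48]


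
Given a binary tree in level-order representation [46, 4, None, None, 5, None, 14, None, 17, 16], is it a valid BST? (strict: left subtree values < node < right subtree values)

Level-order array: [46, 4, None, None, 5, None, 14, None, 17, 16]
Validate using subtree bounds (lo, hi): at each node, require lo < value < hi,
then recurse left with hi=value and right with lo=value.
Preorder trace (stopping at first violation):
  at node 46 with bounds (-inf, +inf): OK
  at node 4 with bounds (-inf, 46): OK
  at node 5 with bounds (4, 46): OK
  at node 14 with bounds (5, 46): OK
  at node 17 with bounds (14, 46): OK
  at node 16 with bounds (14, 17): OK
No violation found at any node.
Result: Valid BST
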